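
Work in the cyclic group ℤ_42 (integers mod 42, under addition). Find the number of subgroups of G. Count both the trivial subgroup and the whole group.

8

A cyclic group of order 42 has exactly one subgroup for each divisor of 42.
Divisors of 42: 1, 2, 3, 6, 7, 14, 21, 42.
So ℤ_42 has 8 subgroups.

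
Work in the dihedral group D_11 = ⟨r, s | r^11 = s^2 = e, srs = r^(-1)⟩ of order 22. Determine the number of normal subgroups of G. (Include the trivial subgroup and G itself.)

G has 14 subgroups. Checking conjugation-invariance by order — order 1: 1/1 normal; order 2: 0/11 normal; order 11: 1/1 normal; order 22: 1/1 normal.
Total normal subgroups: 3.

3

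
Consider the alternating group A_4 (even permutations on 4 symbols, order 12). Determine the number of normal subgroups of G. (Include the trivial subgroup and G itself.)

3

G has 10 subgroups. Checking conjugation-invariance by order — order 1: 1/1 normal; order 2: 0/3 normal; order 3: 0/4 normal; order 4: 1/1 normal; order 12: 1/1 normal.
Total normal subgroups: 3.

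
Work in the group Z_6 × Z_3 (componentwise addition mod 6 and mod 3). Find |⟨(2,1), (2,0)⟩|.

|⟨(2,1)⟩| = 3 and |⟨(2,0)⟩| = 3, so |H| is a multiple of lcm(3, 3) = 3 and divides |G| = 18.
Closing under the operation: H = {(0,0), (0,1), (0,2), (2,0), (2,1), (2,2), (4,0), (4,1), (4,2)}, so |H| = 9.

9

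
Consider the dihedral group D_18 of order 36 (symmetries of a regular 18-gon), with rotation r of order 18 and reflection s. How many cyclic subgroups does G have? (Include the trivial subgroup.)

24

A cyclic subgroup of order d is generated by each of its φ(d) elements of order d, so the cyclic subgroups of order d number (#elements of order d)/φ(d).
Cyclic subgroups by order — order 1: 1; order 2: 19; order 3: 1; order 6: 1; order 9: 1; order 18: 1.
Total: 24.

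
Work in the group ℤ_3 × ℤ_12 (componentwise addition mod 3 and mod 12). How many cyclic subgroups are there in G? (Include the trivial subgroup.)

Each element a generates a cyclic subgroup ⟨a⟩; distinct elements may generate the same one (a cyclic group of order d has φ(d) generators).
Cyclic subgroups by order — order 1: 1; order 2: 1; order 3: 4; order 4: 1; order 6: 4; order 12: 4.
Total: 15.

15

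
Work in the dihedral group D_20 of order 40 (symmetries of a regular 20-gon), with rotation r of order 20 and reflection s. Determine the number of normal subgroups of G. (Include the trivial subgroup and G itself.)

9

G has 48 subgroups. Checking conjugation-invariance by order — order 1: 1/1 normal; order 2: 1/21 normal; order 4: 1/11 normal; order 5: 1/1 normal; order 8: 0/5 normal; order 10: 1/5 normal; order 20: 3/3 normal; order 40: 1/1 normal.
Total normal subgroups: 9.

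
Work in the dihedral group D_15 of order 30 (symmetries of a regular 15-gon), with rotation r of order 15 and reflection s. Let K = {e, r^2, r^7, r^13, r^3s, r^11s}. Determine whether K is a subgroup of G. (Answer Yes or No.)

No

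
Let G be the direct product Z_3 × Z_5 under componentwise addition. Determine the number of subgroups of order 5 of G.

|G| = 15 and 5 | 15, so subgroups of order 5 are possible by Lagrange.
The subgroups of order 5 are: {(0,0), (0,1), (0,2), (0,3), (0,4)}.
So G has 1 subgroup of order 5.

1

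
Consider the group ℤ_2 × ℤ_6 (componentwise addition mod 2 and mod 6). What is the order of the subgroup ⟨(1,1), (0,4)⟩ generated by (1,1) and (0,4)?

|⟨(1,1)⟩| = 6 and |⟨(0,4)⟩| = 3, so |H| is a multiple of lcm(6, 3) = 6 and divides |G| = 12.
Closing under the operation: H = {(0,0), (0,2), (0,4), (1,1), (1,3), (1,5)}, so |H| = 6.

6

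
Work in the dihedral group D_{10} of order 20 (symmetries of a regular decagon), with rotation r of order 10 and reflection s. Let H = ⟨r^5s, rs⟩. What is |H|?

10

|⟨r^5s⟩| = 2 and |⟨rs⟩| = 2, so |H| is a multiple of lcm(2, 2) = 2 and divides |G| = 20.
Closing under the operation: H = {e, r^2, r^4, r^6, r^8, rs, r^3s, r^5s, r^7s, r^9s}, so |H| = 10.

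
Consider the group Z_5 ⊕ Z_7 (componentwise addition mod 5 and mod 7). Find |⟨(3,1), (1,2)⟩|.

35

|⟨(3,1)⟩| = 35 and |⟨(1,2)⟩| = 35, so |H| is a multiple of lcm(35, 35) = 35 and divides |G| = 35.
Closing {(3,1), (1,2)} under the group operation gives all of G, so |H| = 35.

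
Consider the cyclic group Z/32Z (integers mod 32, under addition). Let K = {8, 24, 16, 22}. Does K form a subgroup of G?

No

The identity 0 ∉ K, so K is not a subgroup.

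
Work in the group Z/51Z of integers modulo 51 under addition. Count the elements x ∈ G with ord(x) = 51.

In a cyclic group of order 51, the number of elements of order d (for d | 51) is φ(d).
φ(51) = 32.

32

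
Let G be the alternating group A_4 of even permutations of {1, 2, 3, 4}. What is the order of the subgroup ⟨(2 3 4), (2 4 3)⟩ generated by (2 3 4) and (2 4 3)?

|⟨(2 3 4)⟩| = 3 and |⟨(2 4 3)⟩| = 3, so |H| is a multiple of lcm(3, 3) = 3 and divides |G| = 12.
Closing under the operation: H = {e, (2 3 4), (2 4 3)}, so |H| = 3.

3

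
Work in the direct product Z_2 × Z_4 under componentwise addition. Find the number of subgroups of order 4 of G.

3

|G| = 8 and 4 | 8, so subgroups of order 4 are possible by Lagrange.
The subgroups of order 4 are: {(0,0), (0,1), (0,2), (0,3)}; {(0,0), (0,2), (1,0), (1,2)}; {(0,0), (0,2), (1,1), (1,3)}.
So G has 3 subgroups of order 4.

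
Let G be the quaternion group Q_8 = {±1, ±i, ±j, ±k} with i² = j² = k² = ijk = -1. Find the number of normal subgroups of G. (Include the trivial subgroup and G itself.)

6

G has 6 subgroups. Checking conjugation-invariance by order — order 1: 1/1 normal; order 2: 1/1 normal; order 4: 3/3 normal; order 8: 1/1 normal.
Total normal subgroups: 6.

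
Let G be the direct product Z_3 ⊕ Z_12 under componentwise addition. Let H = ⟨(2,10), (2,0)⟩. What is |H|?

18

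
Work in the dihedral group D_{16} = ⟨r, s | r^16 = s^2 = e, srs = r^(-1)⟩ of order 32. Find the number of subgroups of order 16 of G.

3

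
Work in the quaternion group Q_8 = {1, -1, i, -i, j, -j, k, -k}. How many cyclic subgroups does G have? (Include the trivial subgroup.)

A cyclic subgroup of order d is generated by each of its φ(d) elements of order d, so the cyclic subgroups of order d number (#elements of order d)/φ(d).
Cyclic subgroups by order — order 1: 1; order 2: 1; order 4: 3.
Total: 5.

5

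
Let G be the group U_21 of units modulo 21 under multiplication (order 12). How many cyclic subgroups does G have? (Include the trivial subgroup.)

Group the elements of G by the cyclic subgroup they generate; each cyclic subgroup of order d accounts for φ(d) elements.
Cyclic subgroups by order — order 1: 1; order 2: 3; order 3: 1; order 6: 3.
Total: 8.

8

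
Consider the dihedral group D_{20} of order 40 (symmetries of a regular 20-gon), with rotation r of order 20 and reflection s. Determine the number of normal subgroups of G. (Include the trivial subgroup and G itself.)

G has 48 subgroups. Checking conjugation-invariance by order — order 1: 1/1 normal; order 2: 1/21 normal; order 4: 1/11 normal; order 5: 1/1 normal; order 8: 0/5 normal; order 10: 1/5 normal; order 20: 3/3 normal; order 40: 1/1 normal.
Total normal subgroups: 9.

9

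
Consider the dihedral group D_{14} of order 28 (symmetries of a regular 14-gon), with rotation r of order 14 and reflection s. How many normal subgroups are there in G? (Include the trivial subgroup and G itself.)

7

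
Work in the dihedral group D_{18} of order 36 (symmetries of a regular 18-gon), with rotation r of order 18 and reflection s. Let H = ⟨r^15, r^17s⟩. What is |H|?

12

|⟨r^15⟩| = 6 and |⟨r^17s⟩| = 2, so |H| is a multiple of lcm(6, 2) = 6 and divides |G| = 36.
Closing under the operation: H = {e, r^3, r^6, r^9, r^12, r^15, r^2s, r^5s, r^8s, r^11s, r^14s, r^17s}, so |H| = 12.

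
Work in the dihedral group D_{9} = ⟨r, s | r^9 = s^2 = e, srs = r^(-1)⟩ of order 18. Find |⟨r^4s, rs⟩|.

6

|⟨r^4s⟩| = 2 and |⟨rs⟩| = 2, so |H| is a multiple of lcm(2, 2) = 2 and divides |G| = 18.
Closing under the operation: H = {e, r^3, r^6, rs, r^4s, r^7s}, so |H| = 6.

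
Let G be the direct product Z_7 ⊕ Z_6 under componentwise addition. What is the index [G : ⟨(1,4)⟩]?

|⟨(1,4)⟩| = 21 and |G| = 42.
By Lagrange, [G : H] = |G|/|H| = 42/21 = 2.

2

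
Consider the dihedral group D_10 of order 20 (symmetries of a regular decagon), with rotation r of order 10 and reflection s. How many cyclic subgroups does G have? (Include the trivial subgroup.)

Each element a generates a cyclic subgroup ⟨a⟩; distinct elements may generate the same one (a cyclic group of order d has φ(d) generators).
Cyclic subgroups by order — order 1: 1; order 2: 11; order 5: 1; order 10: 1.
Total: 14.

14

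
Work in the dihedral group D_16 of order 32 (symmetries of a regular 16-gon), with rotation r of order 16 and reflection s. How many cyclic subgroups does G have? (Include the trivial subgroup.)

Group the elements of G by the cyclic subgroup they generate; each cyclic subgroup of order d accounts for φ(d) elements.
Cyclic subgroups by order — order 1: 1; order 2: 17; order 4: 1; order 8: 1; order 16: 1.
Total: 21.

21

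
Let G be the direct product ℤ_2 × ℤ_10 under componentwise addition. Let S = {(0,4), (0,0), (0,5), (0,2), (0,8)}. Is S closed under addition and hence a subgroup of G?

No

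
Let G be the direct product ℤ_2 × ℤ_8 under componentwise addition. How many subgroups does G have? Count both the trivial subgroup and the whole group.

|G| = 16, so by Lagrange every subgroup order divides 16. Divisors: 1, 2, 4, 8, 16.
Subgroups by order — order 1: 1; order 2: 3; order 4: 3; order 8: 3; order 16: 1.
Total: 1 + 3 + 3 + 3 + 1 = 11.

11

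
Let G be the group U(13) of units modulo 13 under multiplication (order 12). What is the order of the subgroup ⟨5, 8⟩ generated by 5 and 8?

4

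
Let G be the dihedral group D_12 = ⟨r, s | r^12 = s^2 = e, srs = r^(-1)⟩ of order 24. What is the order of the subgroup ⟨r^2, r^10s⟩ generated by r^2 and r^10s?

12

|⟨r^2⟩| = 6 and |⟨r^10s⟩| = 2, so |H| is a multiple of lcm(6, 2) = 6 and divides |G| = 24.
Closing under the operation: H = {e, r^2, r^4, r^6, r^8, r^10, s, r^2s, r^4s, r^6s, r^8s, r^10s}, so |H| = 12.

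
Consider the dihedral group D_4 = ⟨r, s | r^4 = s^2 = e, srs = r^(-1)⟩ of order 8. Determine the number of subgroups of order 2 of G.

5

|G| = 8 and 2 | 8, so subgroups of order 2 are possible by Lagrange.
The subgroups of order 2 are: {e, r^2}; {e, r^2s}; {e, r^3s}; {e, rs}; … (5 in all).
So G has 5 subgroups of order 2.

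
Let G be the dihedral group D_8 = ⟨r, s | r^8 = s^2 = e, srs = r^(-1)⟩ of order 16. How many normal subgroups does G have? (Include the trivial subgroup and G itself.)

G has 19 subgroups. Checking conjugation-invariance by order — order 1: 1/1 normal; order 2: 1/9 normal; order 4: 1/5 normal; order 8: 3/3 normal; order 16: 1/1 normal.
Total normal subgroups: 7.

7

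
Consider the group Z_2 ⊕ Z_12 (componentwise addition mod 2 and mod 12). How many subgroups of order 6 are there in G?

|G| = 24 and 6 | 24, so subgroups of order 6 are possible by Lagrange.
The subgroups of order 6 are: {(0,0), (0,2), (0,4), (0,6), (0,8), (0,10)}; {(0,0), (0,4), (0,8), (1,0), (1,4), (1,8)}; {(0,0), (0,4), (0,8), (1,2), (1,6), (1,10)}.
So G has 3 subgroups of order 6.

3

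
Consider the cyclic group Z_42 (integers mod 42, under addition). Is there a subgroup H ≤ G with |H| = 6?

6 | 42. A subgroup of order 6 is {0, 7, 14, 21, 28, 35}.

Yes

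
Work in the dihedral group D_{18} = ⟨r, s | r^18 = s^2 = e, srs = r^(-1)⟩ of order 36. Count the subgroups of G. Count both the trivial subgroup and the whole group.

|G| = 36, so by Lagrange every subgroup order divides 36. Divisors: 1, 2, 3, 4, 6, 9, 12, 18, 36.
Subgroups by order — order 1: 1; order 2: 19; order 3: 1; order 4: 9; order 6: 7; order 9: 1; order 12: 3; order 18: 3; order 36: 1.
Total: 1 + 19 + 1 + 9 + 7 + 1 + 3 + 3 + 1 = 45.

45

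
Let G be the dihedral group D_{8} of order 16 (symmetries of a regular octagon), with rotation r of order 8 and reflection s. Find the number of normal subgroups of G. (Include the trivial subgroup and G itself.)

G has 19 subgroups. Checking conjugation-invariance by order — order 1: 1/1 normal; order 2: 1/9 normal; order 4: 1/5 normal; order 8: 3/3 normal; order 16: 1/1 normal.
Total normal subgroups: 7.

7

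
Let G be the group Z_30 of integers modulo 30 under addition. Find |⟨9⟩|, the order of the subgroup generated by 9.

10

In Z_30, the order of an element a is n/gcd(a, n).
gcd(9, 30) = 3, so |⟨9⟩| = 30/3 = 10.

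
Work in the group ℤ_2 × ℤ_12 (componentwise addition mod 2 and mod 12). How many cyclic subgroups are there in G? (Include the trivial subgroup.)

12

Group the elements of G by the cyclic subgroup they generate; each cyclic subgroup of order d accounts for φ(d) elements.
Cyclic subgroups by order — order 1: 1; order 2: 3; order 3: 1; order 4: 2; order 6: 3; order 12: 2.
Total: 12.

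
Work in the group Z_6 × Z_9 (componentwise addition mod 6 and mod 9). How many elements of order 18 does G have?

18

An element (a,b) has order lcm(ord(a), ord(b)); count pairs with lcm equal to 18.
Enumerating gives 18 such elements.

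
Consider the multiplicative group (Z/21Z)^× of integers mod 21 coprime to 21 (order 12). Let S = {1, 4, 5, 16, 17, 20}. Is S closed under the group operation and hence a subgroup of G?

|S| = 6 divides |G| = 12, consistent with Lagrange.
S contains the identity, every element's inverse is in S, and S is closed under ·: it is a subgroup.
In fact S = ⟨17⟩.

Yes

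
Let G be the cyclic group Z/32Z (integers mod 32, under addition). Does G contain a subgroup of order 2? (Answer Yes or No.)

Yes

2 | 32. A subgroup of order 2 is {0, 16}.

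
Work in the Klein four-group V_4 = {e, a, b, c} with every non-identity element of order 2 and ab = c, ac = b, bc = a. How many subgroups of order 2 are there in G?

3

|G| = 4 and 2 | 4, so subgroups of order 2 are possible by Lagrange.
The subgroups of order 2 are: {e, a}; {e, b}; {e, c}.
So G has 3 subgroups of order 2.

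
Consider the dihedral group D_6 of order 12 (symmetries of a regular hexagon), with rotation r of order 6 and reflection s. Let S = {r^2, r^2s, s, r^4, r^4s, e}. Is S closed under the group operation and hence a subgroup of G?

Yes

|S| = 6 divides |G| = 12, consistent with Lagrange.
S contains the identity, every element's inverse is in S, and S is closed under ·: it is a subgroup.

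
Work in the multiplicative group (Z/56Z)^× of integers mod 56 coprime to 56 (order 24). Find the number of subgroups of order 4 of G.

|G| = 24 and 4 | 24, so subgroups of order 4 are possible by Lagrange.
The subgroups of order 4 are: {1, 13, 15, 27}; {1, 13, 29, 41}; {1, 13, 43, 55}; {1, 15, 29, 43}; … (7 in all).
So G has 7 subgroups of order 4.

7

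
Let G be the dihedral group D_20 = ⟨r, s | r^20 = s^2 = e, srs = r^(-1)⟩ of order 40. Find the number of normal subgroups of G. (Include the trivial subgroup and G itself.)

G has 48 subgroups. Checking conjugation-invariance by order — order 1: 1/1 normal; order 2: 1/21 normal; order 4: 1/11 normal; order 5: 1/1 normal; order 8: 0/5 normal; order 10: 1/5 normal; order 20: 3/3 normal; order 40: 1/1 normal.
Total normal subgroups: 9.

9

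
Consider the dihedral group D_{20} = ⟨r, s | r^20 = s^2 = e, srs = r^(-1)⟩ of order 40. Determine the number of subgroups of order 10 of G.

5

|G| = 40 and 10 | 40, so subgroups of order 10 are possible by Lagrange.
The subgroups of order 10 are: {e, r^2, r^4, r^6, r^8, r^10, r^12, r^14, r^16, r^18}; {e, r^4, r^8, r^12, r^16, r^2s, r^6s, r^10s, r^14s, r^18s}; {e, r^4, r^8, r^12, r^16, r^3s, r^7s, r^11s, r^15s, r^19s}; {e, r^4, r^8, r^12, r^16, s, r^4s, r^8s, r^12s, r^16s}; … (5 in all).
So G has 5 subgroups of order 10.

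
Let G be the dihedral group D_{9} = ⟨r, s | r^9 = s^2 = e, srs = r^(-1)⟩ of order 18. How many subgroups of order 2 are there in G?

|G| = 18 and 2 | 18, so subgroups of order 2 are possible by Lagrange.
The subgroups of order 2 are: {e, r^2s}; {e, r^3s}; {e, r^4s}; {e, r^5s}; … (9 in all).
So G has 9 subgroups of order 2.

9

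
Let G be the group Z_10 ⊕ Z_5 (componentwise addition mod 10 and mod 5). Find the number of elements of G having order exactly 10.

An element (a,b) has order lcm(ord(a), ord(b)); count pairs with lcm equal to 10.
Enumerating gives 24 such elements.

24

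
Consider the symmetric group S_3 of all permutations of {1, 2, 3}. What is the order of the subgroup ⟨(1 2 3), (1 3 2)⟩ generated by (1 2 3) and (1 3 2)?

|⟨(1 2 3)⟩| = 3 and |⟨(1 3 2)⟩| = 3, so |H| is a multiple of lcm(3, 3) = 3 and divides |G| = 6.
Closing under the operation: H = {e, (1 2 3), (1 3 2)}, so |H| = 3.

3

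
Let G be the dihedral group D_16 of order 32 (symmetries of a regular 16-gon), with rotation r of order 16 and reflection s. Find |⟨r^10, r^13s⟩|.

16

|⟨r^10⟩| = 8 and |⟨r^13s⟩| = 2, so |H| is a multiple of lcm(8, 2) = 8 and divides |G| = 32.
Closing under the operation: H = {e, r^2, r^4, r^6, r^8, r^10, r^12, r^14, rs, r^3s, r^5s, r^7s, r^9s, r^11s, r^13s, r^15s}, so |H| = 16.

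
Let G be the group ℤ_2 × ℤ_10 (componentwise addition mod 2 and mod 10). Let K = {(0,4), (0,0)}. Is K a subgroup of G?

No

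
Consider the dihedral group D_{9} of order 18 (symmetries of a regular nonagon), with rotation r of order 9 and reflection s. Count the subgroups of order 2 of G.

9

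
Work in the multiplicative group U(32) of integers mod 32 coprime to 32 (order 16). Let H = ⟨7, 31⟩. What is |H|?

8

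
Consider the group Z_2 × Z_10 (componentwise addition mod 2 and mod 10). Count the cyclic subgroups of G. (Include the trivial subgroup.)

Each element a generates a cyclic subgroup ⟨a⟩; distinct elements may generate the same one (a cyclic group of order d has φ(d) generators).
Cyclic subgroups by order — order 1: 1; order 2: 3; order 5: 1; order 10: 3.
Total: 8.

8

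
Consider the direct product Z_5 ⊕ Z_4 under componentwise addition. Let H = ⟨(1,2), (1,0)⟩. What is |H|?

10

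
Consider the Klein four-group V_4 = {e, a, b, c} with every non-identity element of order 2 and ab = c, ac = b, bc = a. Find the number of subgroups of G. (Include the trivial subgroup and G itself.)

5

|G| = 4, so by Lagrange every subgroup order divides 4. Divisors: 1, 2, 4.
Subgroups by order — order 1: 1; order 2: 3; order 4: 1.
Total: 1 + 3 + 1 = 5.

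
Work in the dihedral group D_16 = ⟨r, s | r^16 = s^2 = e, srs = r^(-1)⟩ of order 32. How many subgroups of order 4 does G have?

|G| = 32 and 4 | 32, so subgroups of order 4 are possible by Lagrange.
The subgroups of order 4 are: {e, r^8, r^2s, r^10s}; {e, r^8, r^3s, r^11s}; {e, r^4, r^8, r^12}; {e, r^8, r^4s, r^12s}; … (9 in all).
So G has 9 subgroups of order 4.

9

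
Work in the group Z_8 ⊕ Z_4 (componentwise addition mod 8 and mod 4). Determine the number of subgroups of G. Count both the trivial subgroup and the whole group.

22

|G| = 32, so by Lagrange every subgroup order divides 32. Divisors: 1, 2, 4, 8, 16, 32.
Subgroups by order — order 1: 1; order 2: 3; order 4: 7; order 8: 7; order 16: 3; order 32: 1.
Total: 1 + 3 + 7 + 7 + 3 + 1 = 22.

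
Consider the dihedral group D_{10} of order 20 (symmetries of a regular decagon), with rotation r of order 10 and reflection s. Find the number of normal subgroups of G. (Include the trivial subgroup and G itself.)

G has 22 subgroups. Checking conjugation-invariance by order — order 1: 1/1 normal; order 2: 1/11 normal; order 4: 0/5 normal; order 5: 1/1 normal; order 10: 3/3 normal; order 20: 1/1 normal.
Total normal subgroups: 7.

7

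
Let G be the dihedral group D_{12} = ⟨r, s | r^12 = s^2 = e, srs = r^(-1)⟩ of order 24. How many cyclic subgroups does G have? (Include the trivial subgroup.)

Group the elements of G by the cyclic subgroup they generate; each cyclic subgroup of order d accounts for φ(d) elements.
Cyclic subgroups by order — order 1: 1; order 2: 13; order 3: 1; order 4: 1; order 6: 1; order 12: 1.
Total: 18.

18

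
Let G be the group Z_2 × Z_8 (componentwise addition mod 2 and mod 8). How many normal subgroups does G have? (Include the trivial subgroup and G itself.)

G is abelian, so every subgroup is normal.
G has 11 subgroups in total, hence 11 normal subgroups.

11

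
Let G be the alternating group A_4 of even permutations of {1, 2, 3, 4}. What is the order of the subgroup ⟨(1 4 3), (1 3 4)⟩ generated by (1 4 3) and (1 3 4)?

3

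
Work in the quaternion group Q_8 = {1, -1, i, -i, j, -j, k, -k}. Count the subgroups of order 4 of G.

3

|G| = 8 and 4 | 8, so subgroups of order 4 are possible by Lagrange.
The subgroups of order 4 are: {1, -1, i, -i}; {1, -1, j, -j}; {1, -1, k, -k}.
So G has 3 subgroups of order 4.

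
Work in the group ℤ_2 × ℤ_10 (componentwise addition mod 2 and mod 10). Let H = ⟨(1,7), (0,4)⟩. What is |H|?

10

|⟨(1,7)⟩| = 10 and |⟨(0,4)⟩| = 5, so |H| is a multiple of lcm(10, 5) = 10 and divides |G| = 20.
Closing under the operation: H = {(0,0), (0,2), (0,4), (0,6), (0,8), (1,1), (1,3), (1,5), (1,7), (1,9)}, so |H| = 10.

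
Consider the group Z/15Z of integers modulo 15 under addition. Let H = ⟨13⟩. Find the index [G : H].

|⟨13⟩| = 15 and |G| = 15.
By Lagrange, [G : H] = |G|/|H| = 15/15 = 1.

1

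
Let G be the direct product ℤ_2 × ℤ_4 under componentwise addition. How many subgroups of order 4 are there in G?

|G| = 8 and 4 | 8, so subgroups of order 4 are possible by Lagrange.
The subgroups of order 4 are: {(0,0), (0,1), (0,2), (0,3)}; {(0,0), (0,2), (1,0), (1,2)}; {(0,0), (0,2), (1,1), (1,3)}.
So G has 3 subgroups of order 4.

3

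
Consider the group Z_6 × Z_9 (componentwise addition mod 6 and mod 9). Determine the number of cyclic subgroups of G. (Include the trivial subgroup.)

16

Group the elements of G by the cyclic subgroup they generate; each cyclic subgroup of order d accounts for φ(d) elements.
Cyclic subgroups by order — order 1: 1; order 2: 1; order 3: 4; order 6: 4; order 9: 3; order 18: 3.
Total: 16.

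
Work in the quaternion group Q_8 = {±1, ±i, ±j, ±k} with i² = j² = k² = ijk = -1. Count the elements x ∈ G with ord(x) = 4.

6

The elements of order 4 are: i, -i, j, -j, k, -k.
That's 6.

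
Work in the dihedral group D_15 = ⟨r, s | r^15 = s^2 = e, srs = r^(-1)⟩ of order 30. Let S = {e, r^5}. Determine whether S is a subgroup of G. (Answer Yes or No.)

No

r^5 ∈ S but its inverse r^10 ∉ S, so S is not a subgroup.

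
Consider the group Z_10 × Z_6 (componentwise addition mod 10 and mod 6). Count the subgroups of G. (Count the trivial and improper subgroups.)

|G| = 60, so by Lagrange every subgroup order divides 60. Divisors: 1, 2, 3, 4, 5, 6, 10, 12, 15, 20, 30, 60.
Subgroups by order — order 1: 1; order 2: 3; order 3: 1; order 4: 1; order 5: 1; order 6: 3; order 10: 3; order 12: 1; order 15: 1; order 20: 1; order 30: 3; order 60: 1.
Total: 1 + 3 + 1 + 1 + 1 + 3 + 3 + 1 + 1 + 1 + 3 + 1 = 20.

20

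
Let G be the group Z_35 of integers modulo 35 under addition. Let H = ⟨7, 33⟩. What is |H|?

35

|⟨7⟩| = 5 and |⟨33⟩| = 35, so |H| is a multiple of lcm(5, 35) = 35 and divides |G| = 35.
Closing {7, 33} under the group operation gives all of G, so |H| = 35.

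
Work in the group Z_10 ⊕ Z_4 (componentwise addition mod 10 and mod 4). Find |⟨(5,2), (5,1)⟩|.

8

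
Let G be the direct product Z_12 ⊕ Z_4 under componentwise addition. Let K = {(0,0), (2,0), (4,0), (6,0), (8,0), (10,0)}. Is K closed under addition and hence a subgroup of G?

|K| = 6 divides |G| = 48, consistent with Lagrange.
K contains the identity, every element's inverse is in K, and K is closed under +: it is a subgroup.
In fact K = ⟨(10,0)⟩.

Yes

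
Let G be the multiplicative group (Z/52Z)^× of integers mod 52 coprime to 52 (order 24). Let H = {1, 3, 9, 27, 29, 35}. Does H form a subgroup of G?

|H| = 6 divides |G| = 24, consistent with Lagrange.
H contains the identity, every element's inverse is in H, and H is closed under ·: it is a subgroup.
In fact H = ⟨3⟩.

Yes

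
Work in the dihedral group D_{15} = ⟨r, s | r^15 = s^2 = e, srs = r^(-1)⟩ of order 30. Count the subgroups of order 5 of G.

1

|G| = 30 and 5 | 30, so subgroups of order 5 are possible by Lagrange.
The subgroups of order 5 are: {e, r^3, r^6, r^9, r^12}.
So G has 1 subgroup of order 5.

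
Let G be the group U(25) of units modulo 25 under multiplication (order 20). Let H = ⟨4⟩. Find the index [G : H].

2

|⟨4⟩| = 10 and |G| = 20.
By Lagrange, [G : H] = |G|/|H| = 20/10 = 2.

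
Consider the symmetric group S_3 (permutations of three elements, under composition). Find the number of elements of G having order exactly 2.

3

The elements of order 2 are: (2 3), (1 2), (1 3).
That's 3.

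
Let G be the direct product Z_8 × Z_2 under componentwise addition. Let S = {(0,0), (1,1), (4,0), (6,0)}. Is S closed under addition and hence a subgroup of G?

No

(1,1) ∈ S but its inverse (7,1) ∉ S, so S is not a subgroup.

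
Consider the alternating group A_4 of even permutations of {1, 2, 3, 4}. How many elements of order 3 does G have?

8

The elements of order 3 are: (2 3 4), (2 4 3), (1 2 3), (1 2 4), (1 3 2), (1 3 4), (1 4 2), (1 4 3).
That's 8.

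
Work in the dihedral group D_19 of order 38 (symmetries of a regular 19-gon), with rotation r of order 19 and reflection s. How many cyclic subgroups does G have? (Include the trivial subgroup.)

Group the elements of G by the cyclic subgroup they generate; each cyclic subgroup of order d accounts for φ(d) elements.
Cyclic subgroups by order — order 1: 1; order 2: 19; order 19: 1.
Total: 21.

21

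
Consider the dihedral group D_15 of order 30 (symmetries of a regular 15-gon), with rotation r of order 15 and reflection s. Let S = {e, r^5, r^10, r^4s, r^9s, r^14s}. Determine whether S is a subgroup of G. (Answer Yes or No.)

|S| = 6 divides |G| = 30, consistent with Lagrange.
S contains the identity, every element's inverse is in S, and S is closed under ·: it is a subgroup.

Yes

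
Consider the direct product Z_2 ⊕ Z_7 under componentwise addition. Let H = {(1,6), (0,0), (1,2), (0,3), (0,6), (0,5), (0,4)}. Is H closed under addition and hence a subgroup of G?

No

(1,2) ∈ H but its inverse (1,5) ∉ H, so H is not a subgroup.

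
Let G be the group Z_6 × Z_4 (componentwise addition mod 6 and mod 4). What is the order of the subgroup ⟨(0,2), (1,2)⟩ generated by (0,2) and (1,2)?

12

|⟨(0,2)⟩| = 2 and |⟨(1,2)⟩| = 6, so |H| is a multiple of lcm(2, 6) = 6 and divides |G| = 24.
Closing under the operation: H = {(0,0), (0,2), (1,0), (1,2), (2,0), (2,2), (3,0), (3,2), (4,0), (4,2), (5,0), (5,2)}, so |H| = 12.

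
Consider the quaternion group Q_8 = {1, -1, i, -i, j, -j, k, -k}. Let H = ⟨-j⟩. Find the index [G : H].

2

|⟨-j⟩| = 4 and |G| = 8.
By Lagrange, [G : H] = |G|/|H| = 8/4 = 2.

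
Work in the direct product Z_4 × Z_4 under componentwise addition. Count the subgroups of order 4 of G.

|G| = 16 and 4 | 16, so subgroups of order 4 are possible by Lagrange.
The subgroups of order 4 are: {(0,0), (0,1), (0,2), (0,3)}; {(0,0), (0,2), (2,0), (2,2)}; {(0,0), (0,2), (2,1), (2,3)}; {(0,0), (1,0), (2,0), (3,0)}; … (7 in all).
So G has 7 subgroups of order 4.

7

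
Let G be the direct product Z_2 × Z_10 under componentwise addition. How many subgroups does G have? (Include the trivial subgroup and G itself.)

10

|G| = 20, so by Lagrange every subgroup order divides 20. Divisors: 1, 2, 4, 5, 10, 20.
Subgroups by order — order 1: 1; order 2: 3; order 4: 1; order 5: 1; order 10: 3; order 20: 1.
Total: 1 + 3 + 1 + 1 + 3 + 1 = 10.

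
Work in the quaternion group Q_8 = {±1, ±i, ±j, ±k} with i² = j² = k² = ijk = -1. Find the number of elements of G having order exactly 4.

6

The elements of order 4 are: i, -i, j, -j, k, -k.
That's 6.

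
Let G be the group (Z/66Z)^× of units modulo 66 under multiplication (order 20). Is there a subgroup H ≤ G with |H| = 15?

15 does not divide |G| = 20, so by Lagrange no subgroup of order 15 exists.

No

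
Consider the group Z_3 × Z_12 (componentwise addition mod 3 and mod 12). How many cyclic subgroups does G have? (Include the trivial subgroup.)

Each element a generates a cyclic subgroup ⟨a⟩; distinct elements may generate the same one (a cyclic group of order d has φ(d) generators).
Cyclic subgroups by order — order 1: 1; order 2: 1; order 3: 4; order 4: 1; order 6: 4; order 12: 4.
Total: 15.

15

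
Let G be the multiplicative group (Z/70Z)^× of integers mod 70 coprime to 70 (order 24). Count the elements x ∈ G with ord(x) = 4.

The elements of order 4 are: 13, 27, 43, 57.
That's 4.

4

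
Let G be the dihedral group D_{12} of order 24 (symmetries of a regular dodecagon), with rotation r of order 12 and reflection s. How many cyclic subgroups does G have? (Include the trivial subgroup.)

18

Group the elements of G by the cyclic subgroup they generate; each cyclic subgroup of order d accounts for φ(d) elements.
Cyclic subgroups by order — order 1: 1; order 2: 13; order 3: 1; order 4: 1; order 6: 1; order 12: 1.
Total: 18.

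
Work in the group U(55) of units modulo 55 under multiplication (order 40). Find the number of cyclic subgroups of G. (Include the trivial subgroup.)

A cyclic subgroup of order d is generated by each of its φ(d) elements of order d, so the cyclic subgroups of order d number (#elements of order d)/φ(d).
Cyclic subgroups by order — order 1: 1; order 2: 3; order 4: 2; order 5: 1; order 10: 3; order 20: 2.
Total: 12.

12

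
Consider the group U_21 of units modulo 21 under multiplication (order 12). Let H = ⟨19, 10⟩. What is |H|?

6

|⟨19⟩| = 6 and |⟨10⟩| = 6, so |H| is a multiple of lcm(6, 6) = 6 and divides |G| = 12.
Closing under the operation: H = {1, 4, 10, 13, 16, 19}, so |H| = 6.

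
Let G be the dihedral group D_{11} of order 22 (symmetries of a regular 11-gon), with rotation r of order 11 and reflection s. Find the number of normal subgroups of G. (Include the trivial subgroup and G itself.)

G has 14 subgroups. Checking conjugation-invariance by order — order 1: 1/1 normal; order 2: 0/11 normal; order 11: 1/1 normal; order 22: 1/1 normal.
Total normal subgroups: 3.

3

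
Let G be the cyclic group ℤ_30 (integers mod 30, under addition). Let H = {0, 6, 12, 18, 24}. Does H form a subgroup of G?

|H| = 5 divides |G| = 30, consistent with Lagrange.
H contains the identity, every element's inverse is in H, and H is closed under +: it is a subgroup.
In fact H = ⟨18⟩.

Yes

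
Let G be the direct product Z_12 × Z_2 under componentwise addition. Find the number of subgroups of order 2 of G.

3

|G| = 24 and 2 | 24, so subgroups of order 2 are possible by Lagrange.
The subgroups of order 2 are: {(0,0), (0,1)}; {(0,0), (6,0)}; {(0,0), (6,1)}.
So G has 3 subgroups of order 2.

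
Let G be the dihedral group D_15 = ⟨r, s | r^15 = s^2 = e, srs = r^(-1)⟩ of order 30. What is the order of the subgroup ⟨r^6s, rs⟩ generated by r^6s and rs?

|⟨r^6s⟩| = 2 and |⟨rs⟩| = 2, so |H| is a multiple of lcm(2, 2) = 2 and divides |G| = 30.
Closing under the operation: H = {e, r^5, r^10, rs, r^6s, r^11s}, so |H| = 6.

6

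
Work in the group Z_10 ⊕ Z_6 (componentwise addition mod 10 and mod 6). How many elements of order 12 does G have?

0

An element (a,b) has order lcm(ord(a), ord(b)); count pairs with lcm equal to 12.
Enumerating gives 0 such elements.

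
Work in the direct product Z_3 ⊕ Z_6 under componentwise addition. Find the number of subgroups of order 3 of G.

4

|G| = 18 and 3 | 18, so subgroups of order 3 are possible by Lagrange.
The subgroups of order 3 are: {(0,0), (0,2), (0,4)}; {(0,0), (1,0), (2,0)}; {(0,0), (1,2), (2,4)}; {(0,0), (1,4), (2,2)}.
So G has 4 subgroups of order 3.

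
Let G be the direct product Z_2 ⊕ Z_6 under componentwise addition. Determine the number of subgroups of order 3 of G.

|G| = 12 and 3 | 12, so subgroups of order 3 are possible by Lagrange.
The subgroups of order 3 are: {(0,0), (0,2), (0,4)}.
So G has 1 subgroup of order 3.

1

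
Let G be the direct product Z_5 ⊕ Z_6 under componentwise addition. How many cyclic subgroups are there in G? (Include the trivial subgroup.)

A cyclic subgroup of order d is generated by each of its φ(d) elements of order d, so the cyclic subgroups of order d number (#elements of order d)/φ(d).
Cyclic subgroups by order — order 1: 1; order 2: 1; order 3: 1; order 5: 1; order 6: 1; order 10: 1; order 15: 1; order 30: 1.
Total: 8.

8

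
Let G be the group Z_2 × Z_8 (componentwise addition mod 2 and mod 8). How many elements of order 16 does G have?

An element (a,b) has order lcm(ord(a), ord(b)); count pairs with lcm equal to 16.
Enumerating gives 0 such elements.

0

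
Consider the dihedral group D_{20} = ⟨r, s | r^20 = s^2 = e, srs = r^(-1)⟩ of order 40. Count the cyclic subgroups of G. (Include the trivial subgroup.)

26

Each element a generates a cyclic subgroup ⟨a⟩; distinct elements may generate the same one (a cyclic group of order d has φ(d) generators).
Cyclic subgroups by order — order 1: 1; order 2: 21; order 4: 1; order 5: 1; order 10: 1; order 20: 1.
Total: 26.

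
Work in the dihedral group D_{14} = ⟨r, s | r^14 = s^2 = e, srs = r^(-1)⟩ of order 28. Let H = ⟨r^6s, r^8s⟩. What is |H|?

14

|⟨r^6s⟩| = 2 and |⟨r^8s⟩| = 2, so |H| is a multiple of lcm(2, 2) = 2 and divides |G| = 28.
Closing under the operation: H = {e, r^2, r^4, r^6, r^8, r^10, r^12, s, r^2s, r^4s, r^6s, r^8s, r^10s, r^12s}, so |H| = 14.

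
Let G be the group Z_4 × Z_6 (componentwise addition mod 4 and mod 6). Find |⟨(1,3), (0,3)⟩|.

|⟨(1,3)⟩| = 4 and |⟨(0,3)⟩| = 2, so |H| is a multiple of lcm(4, 2) = 4 and divides |G| = 24.
Closing under the operation: H = {(0,0), (0,3), (1,0), (1,3), (2,0), (2,3), (3,0), (3,3)}, so |H| = 8.

8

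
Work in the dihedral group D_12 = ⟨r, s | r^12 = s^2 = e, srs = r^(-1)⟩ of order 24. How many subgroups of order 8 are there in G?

3

|G| = 24 and 8 | 24, so subgroups of order 8 are possible by Lagrange.
The subgroups of order 8 are: {e, r^3, r^6, r^9, rs, r^4s, r^7s, r^10s}; {e, r^3, r^6, r^9, r^2s, r^5s, r^8s, r^11s}; {e, r^3, r^6, r^9, s, r^3s, r^6s, r^9s}.
So G has 3 subgroups of order 8.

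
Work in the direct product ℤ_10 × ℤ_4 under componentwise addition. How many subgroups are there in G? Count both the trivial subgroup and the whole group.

16

|G| = 40, so by Lagrange every subgroup order divides 40. Divisors: 1, 2, 4, 5, 8, 10, 20, 40.
Subgroups by order — order 1: 1; order 2: 3; order 4: 3; order 5: 1; order 8: 1; order 10: 3; order 20: 3; order 40: 1.
Total: 1 + 3 + 3 + 1 + 1 + 3 + 3 + 1 = 16.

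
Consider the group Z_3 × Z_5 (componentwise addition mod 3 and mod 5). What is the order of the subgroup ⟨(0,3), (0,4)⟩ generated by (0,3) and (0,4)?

|⟨(0,3)⟩| = 5 and |⟨(0,4)⟩| = 5, so |H| is a multiple of lcm(5, 5) = 5 and divides |G| = 15.
Closing under the operation: H = {(0,0), (0,1), (0,2), (0,3), (0,4)}, so |H| = 5.

5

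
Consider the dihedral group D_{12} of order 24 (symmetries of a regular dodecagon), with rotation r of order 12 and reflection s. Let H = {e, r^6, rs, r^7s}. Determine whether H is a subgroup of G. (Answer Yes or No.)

Yes

|H| = 4 divides |G| = 24, consistent with Lagrange.
H contains the identity, every element's inverse is in H, and H is closed under ·: it is a subgroup.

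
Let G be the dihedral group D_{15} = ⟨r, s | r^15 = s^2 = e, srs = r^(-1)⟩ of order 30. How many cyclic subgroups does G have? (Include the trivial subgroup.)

19

A cyclic subgroup of order d is generated by each of its φ(d) elements of order d, so the cyclic subgroups of order d number (#elements of order d)/φ(d).
Cyclic subgroups by order — order 1: 1; order 2: 15; order 3: 1; order 5: 1; order 15: 1.
Total: 19.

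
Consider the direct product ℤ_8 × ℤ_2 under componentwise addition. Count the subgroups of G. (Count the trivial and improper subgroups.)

11

|G| = 16, so by Lagrange every subgroup order divides 16. Divisors: 1, 2, 4, 8, 16.
Subgroups by order — order 1: 1; order 2: 3; order 4: 3; order 8: 3; order 16: 1.
Total: 1 + 3 + 3 + 3 + 1 = 11.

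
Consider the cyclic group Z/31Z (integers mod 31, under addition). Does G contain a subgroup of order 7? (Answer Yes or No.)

7 does not divide |G| = 31, so by Lagrange no subgroup of order 7 exists.

No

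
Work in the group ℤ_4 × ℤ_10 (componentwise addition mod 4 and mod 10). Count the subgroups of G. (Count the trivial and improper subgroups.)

|G| = 40, so by Lagrange every subgroup order divides 40. Divisors: 1, 2, 4, 5, 8, 10, 20, 40.
Subgroups by order — order 1: 1; order 2: 3; order 4: 3; order 5: 1; order 8: 1; order 10: 3; order 20: 3; order 40: 1.
Total: 1 + 3 + 3 + 1 + 1 + 3 + 3 + 1 = 16.

16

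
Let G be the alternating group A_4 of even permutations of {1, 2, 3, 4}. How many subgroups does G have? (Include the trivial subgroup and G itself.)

10

|G| = 12, so by Lagrange every subgroup order divides 12. Divisors: 1, 2, 3, 4, 6, 12.
Subgroups by order — order 1: 1; order 2: 3; order 3: 4; order 4: 1; order 6: 0; order 12: 1.
Total: 1 + 3 + 4 + 1 + 0 + 1 = 10.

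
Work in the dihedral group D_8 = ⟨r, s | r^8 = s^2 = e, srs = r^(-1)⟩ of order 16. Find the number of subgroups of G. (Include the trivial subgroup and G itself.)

19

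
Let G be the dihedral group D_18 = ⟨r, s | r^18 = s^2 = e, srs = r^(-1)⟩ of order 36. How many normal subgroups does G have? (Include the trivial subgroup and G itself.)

9

G has 45 subgroups. Checking conjugation-invariance by order — order 1: 1/1 normal; order 2: 1/19 normal; order 3: 1/1 normal; order 4: 0/9 normal; order 6: 1/7 normal; order 9: 1/1 normal; order 12: 0/3 normal; order 18: 3/3 normal; order 36: 1/1 normal.
Total normal subgroups: 9.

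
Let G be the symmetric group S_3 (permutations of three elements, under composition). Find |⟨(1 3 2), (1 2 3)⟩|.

3

|⟨(1 3 2)⟩| = 3 and |⟨(1 2 3)⟩| = 3, so |H| is a multiple of lcm(3, 3) = 3 and divides |G| = 6.
Closing under the operation: H = {e, (1 2 3), (1 3 2)}, so |H| = 3.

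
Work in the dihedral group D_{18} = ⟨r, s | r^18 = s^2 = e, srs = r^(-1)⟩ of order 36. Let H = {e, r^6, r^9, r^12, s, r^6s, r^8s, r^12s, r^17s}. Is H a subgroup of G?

Closure fails: s · r^9 = r^9s ∉ H. So H is not a subgroup.

No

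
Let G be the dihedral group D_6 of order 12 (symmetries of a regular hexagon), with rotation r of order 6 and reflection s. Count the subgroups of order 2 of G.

7

|G| = 12 and 2 | 12, so subgroups of order 2 are possible by Lagrange.
The subgroups of order 2 are: {e, r^2s}; {e, r^3}; {e, r^3s}; {e, r^4s}; … (7 in all).
So G has 7 subgroups of order 2.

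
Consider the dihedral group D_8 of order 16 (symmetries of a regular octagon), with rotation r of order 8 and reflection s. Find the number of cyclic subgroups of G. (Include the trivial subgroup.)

12

Group the elements of G by the cyclic subgroup they generate; each cyclic subgroup of order d accounts for φ(d) elements.
Cyclic subgroups by order — order 1: 1; order 2: 9; order 4: 1; order 8: 1.
Total: 12.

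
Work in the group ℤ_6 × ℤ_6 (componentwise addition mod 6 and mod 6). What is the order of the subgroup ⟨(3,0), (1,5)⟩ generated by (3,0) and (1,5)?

|⟨(3,0)⟩| = 2 and |⟨(1,5)⟩| = 6, so |H| is a multiple of lcm(2, 6) = 6 and divides |G| = 36.
Closing under the operation: H = {(0,0), (0,3), (1,2), (1,5), (2,1), (2,4), (3,0), (3,3), (4,2), (4,5), (5,1), (5,4)}, so |H| = 12.

12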